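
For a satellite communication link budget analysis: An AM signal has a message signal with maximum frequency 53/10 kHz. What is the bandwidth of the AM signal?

In AM (double-sideband), the bandwidth is twice the message frequency.
BW = 2 * f_m = 2 * 53/10 kHz = 53/5 kHz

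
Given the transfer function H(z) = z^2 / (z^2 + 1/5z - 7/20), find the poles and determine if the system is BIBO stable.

Poles are roots of the denominator: z^2 + 1/5z - 7/20 = 0.
Quadratic formula: z = [-(1/5) +/- sqrt((1/5)^2 - 4*(-7/20))] / 2
Discriminant = 1/25 + 7/5 = 36/25; sqrt = 6/5.
z = (-1/5 +/- 6/5) / 2 => z = 1/2 or z = -7/10.
|p1| = 7/10, |p2| = 1/2.
For BIBO stability, all poles must lie inside the unit circle (|p| < 1).
System is STABLE since both |p| < 1.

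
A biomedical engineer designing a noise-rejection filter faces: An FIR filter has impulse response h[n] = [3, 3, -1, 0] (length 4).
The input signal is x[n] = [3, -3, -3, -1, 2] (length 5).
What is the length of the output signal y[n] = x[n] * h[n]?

For linear convolution, the output length is:
len(y) = len(x) + len(h) - 1 = 5 + 4 - 1 = 8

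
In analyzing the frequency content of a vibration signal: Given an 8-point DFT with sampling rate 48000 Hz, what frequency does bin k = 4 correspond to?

The frequency of DFT bin k is: f_k = k * f_s / N
f_4 = 4 * 48000 / 8 = 24000 Hz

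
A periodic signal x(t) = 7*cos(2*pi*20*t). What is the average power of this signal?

Average power of A*cos(wt) is A^2/2.
P = 7^2 / 2 = 49/2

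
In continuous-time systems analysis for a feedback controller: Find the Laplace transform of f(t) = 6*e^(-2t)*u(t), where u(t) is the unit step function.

Standard Laplace transform pair:
e^(-at)*u(t) <-> 1/(s+a)
With a = 2: L{6*e^(-2t)*u(t)} = 6/(s+2), ROC: Re(s) > -2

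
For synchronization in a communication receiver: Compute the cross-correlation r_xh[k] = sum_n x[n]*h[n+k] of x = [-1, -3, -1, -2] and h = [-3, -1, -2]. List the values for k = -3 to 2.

Both sequences indexed from 0 and zero outside their support.
Lags with overlap: k = -3 to 2.
  r_xh[-3] = x[3]*h[0] = 6
  r_xh[-2] = x[2]*h[0] + x[3]*h[1] = 5
  r_xh[-1] = x[1]*h[0] + x[2]*h[1] + x[3]*h[2] = 14
  r_xh[0] = x[0]*h[0] + x[1]*h[1] + x[2]*h[2] = 8
  r_xh[1] = x[0]*h[1] + x[1]*h[2] = 7
  r_xh[2] = x[0]*h[2] = 2
r_xh = [6, 5, 14, 8, 7, 2] (for k = -3, ..., 2)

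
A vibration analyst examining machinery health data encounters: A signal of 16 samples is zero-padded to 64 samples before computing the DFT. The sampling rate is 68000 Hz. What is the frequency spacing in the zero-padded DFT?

Original DFT: N = 16, resolution = f_s/N = 68000/16 = 4250 Hz
Zero-padded DFT: N = 64, resolution = f_s/N = 68000/64 = 2125/2 Hz
Zero-padding interpolates the spectrum (finer frequency grid)
but does NOT improve the true spectral resolution (ability to resolve close frequencies).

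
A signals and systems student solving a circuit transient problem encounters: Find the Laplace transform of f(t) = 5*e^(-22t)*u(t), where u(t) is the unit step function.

Standard Laplace transform pair:
e^(-at)*u(t) <-> 1/(s+a)
With a = 22: L{5*e^(-22t)*u(t)} = 5/(s+22), ROC: Re(s) > -22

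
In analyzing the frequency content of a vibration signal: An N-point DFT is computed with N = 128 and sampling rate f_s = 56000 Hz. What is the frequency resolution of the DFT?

DFT frequency resolution = f_s / N
= 56000 / 128 = 875/2 Hz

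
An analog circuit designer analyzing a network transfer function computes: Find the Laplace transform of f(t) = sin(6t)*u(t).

Standard pair: sin(wt)*u(t) <-> w/(s^2+w^2)
With w = 6: L{sin(6t)*u(t)} = 6/(s^2+36)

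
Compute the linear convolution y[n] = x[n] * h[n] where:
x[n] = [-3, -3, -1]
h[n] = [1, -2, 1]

y[n] = sum_k x[k]*h[n-k]. Output length = len(x) + len(h) - 1 = 3 + 3 - 1 = 5.
y[0] = -3*1 = -3
y[1] = -3*1 + -3*-2 = 3
y[2] = -1*1 + -3*-2 + -3*1 = 2
y[3] = -1*-2 + -3*1 = -1
y[4] = -1*1 = -1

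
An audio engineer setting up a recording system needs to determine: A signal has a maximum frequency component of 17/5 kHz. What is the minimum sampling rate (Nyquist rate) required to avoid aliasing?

By the Nyquist-Shannon sampling theorem,
the minimum sampling rate (Nyquist rate) must be at least 2 * f_max.
Nyquist rate = 2 * 17/5 kHz = 34/5 kHz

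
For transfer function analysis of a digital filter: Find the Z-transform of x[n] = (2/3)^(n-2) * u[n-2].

Time-shifting property: if X(z) = Z{x[n]}, then Z{x[n-d]} = z^(-d) * X(z)
X(z) = z/(z - 2/3) for x[n] = (2/3)^n * u[n]
Z{x[n-2]} = z^(-2) * z/(z - 2/3) = z^(-1)/(z - 2/3)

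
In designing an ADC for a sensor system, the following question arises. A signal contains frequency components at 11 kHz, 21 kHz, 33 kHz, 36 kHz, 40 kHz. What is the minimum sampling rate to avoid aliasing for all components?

The highest frequency component is f_max = 40 kHz.
Nyquist rate = 2 * f_max = 2 * 40 kHz = 80 kHz.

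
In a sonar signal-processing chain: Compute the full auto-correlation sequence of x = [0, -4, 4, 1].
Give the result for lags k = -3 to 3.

r_xx[k] = sum_m x[m]*x[m+k], indexed from 0, for k = -3 to 3:
  r_xx[-3] = x[3]*x[0] = 0
  r_xx[-2] = x[2]*x[0] + x[3]*x[1] = -4
  r_xx[-1] = x[1]*x[0] + x[2]*x[1] + x[3]*x[2] = -12
  r_xx[0] = x[0]*x[0] + x[1]*x[1] + x[2]*x[2] + x[3]*x[3] = 33
  r_xx[1] = x[0]*x[1] + x[1]*x[2] + x[2]*x[3] = -12
  r_xx[2] = x[0]*x[2] + x[1]*x[3] = -4
  r_xx[3] = x[0]*x[3] = 0
r_xx = [0, -4, -12, 33, -12, -4, 0]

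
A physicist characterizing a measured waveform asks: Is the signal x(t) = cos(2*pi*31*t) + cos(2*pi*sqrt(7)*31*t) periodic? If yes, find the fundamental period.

f1 = 31 Hz, f2 = 31*sqrt(7) Hz
Ratio f2/f1 = sqrt(7), which is irrational.
Since the frequency ratio is irrational, no common period exists.
The signal is not periodic.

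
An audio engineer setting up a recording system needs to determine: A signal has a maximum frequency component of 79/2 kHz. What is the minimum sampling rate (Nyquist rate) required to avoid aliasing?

By the Nyquist-Shannon sampling theorem,
the minimum sampling rate (Nyquist rate) must be at least 2 * f_max.
Nyquist rate = 2 * 79/2 kHz = 79 kHz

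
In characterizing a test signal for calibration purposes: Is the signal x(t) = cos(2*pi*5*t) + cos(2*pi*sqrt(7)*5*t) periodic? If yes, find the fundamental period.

f1 = 5 Hz, f2 = 5*sqrt(7) Hz
Ratio f2/f1 = sqrt(7), which is irrational.
Since the frequency ratio is irrational, no common period exists.
The signal is not periodic.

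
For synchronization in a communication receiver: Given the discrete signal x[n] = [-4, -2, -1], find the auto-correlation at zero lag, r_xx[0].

The auto-correlation at zero lag r_xx[0] equals the signal energy.
r_xx[0] = sum of x[n]^2 = (-4)^2 + (-2)^2 + (-1)^2
= 16 + 4 + 1 = 21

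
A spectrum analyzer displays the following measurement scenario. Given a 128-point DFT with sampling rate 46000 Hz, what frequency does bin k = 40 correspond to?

The frequency of DFT bin k is: f_k = k * f_s / N
f_40 = 40 * 46000 / 128 = 14375 Hz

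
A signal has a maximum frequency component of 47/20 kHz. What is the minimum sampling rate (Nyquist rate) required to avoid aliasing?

By the Nyquist-Shannon sampling theorem,
the minimum sampling rate (Nyquist rate) must be at least 2 * f_max.
Nyquist rate = 2 * 47/20 kHz = 47/10 kHz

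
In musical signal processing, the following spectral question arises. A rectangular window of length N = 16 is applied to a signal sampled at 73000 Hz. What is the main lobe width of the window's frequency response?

For a rectangular window of length N,
the main lobe width in frequency is 2*f_s/N.
= 2*73000/16 = 9125 Hz
This determines the minimum frequency separation for resolving two sinusoids.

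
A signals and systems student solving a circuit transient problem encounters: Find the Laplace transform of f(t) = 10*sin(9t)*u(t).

Standard pair: sin(wt)*u(t) <-> w/(s^2+w^2)
With w = 9: L{10*sin(9t)*u(t)} = 90/(s^2+81)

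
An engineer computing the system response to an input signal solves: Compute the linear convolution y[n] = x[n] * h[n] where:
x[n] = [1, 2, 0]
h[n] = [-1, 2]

y[n] = sum_k x[k]*h[n-k]. Output length = len(x) + len(h) - 1 = 3 + 2 - 1 = 4.
y[0] = 1*-1 = -1
y[1] = 2*-1 + 1*2 = 0
y[2] = 0*-1 + 2*2 = 4
y[3] = 0*2 = 0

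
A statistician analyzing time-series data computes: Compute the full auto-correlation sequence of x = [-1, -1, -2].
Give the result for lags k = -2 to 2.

r_xx[k] = sum_m x[m]*x[m+k], indexed from 0, for k = -2 to 2:
  r_xx[-2] = x[2]*x[0] = 2
  r_xx[-1] = x[1]*x[0] + x[2]*x[1] = 3
  r_xx[0] = x[0]*x[0] + x[1]*x[1] + x[2]*x[2] = 6
  r_xx[1] = x[0]*x[1] + x[1]*x[2] = 3
  r_xx[2] = x[0]*x[2] = 2
r_xx = [2, 3, 6, 3, 2]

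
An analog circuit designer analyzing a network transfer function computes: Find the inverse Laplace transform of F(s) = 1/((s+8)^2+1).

Standard pair: w/((s+a)^2+w^2) <-> e^(-at)*sin(wt)*u(t)
With a=8, w=1: f(t) = e^(-8t)*sin(t)*u(t)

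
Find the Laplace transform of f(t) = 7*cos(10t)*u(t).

Standard pair: cos(wt)*u(t) <-> s/(s^2+w^2)
With w = 10: L{7*cos(10t)*u(t)} = 7s/(s^2+100)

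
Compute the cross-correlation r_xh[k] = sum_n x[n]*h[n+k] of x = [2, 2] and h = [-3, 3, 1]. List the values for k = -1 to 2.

Both sequences indexed from 0 and zero outside their support.
Lags with overlap: k = -1 to 2.
  r_xh[-1] = x[1]*h[0] = -6
  r_xh[0] = x[0]*h[0] + x[1]*h[1] = 0
  r_xh[1] = x[0]*h[1] + x[1]*h[2] = 8
  r_xh[2] = x[0]*h[2] = 2
r_xh = [-6, 0, 8, 2] (for k = -1, ..., 2)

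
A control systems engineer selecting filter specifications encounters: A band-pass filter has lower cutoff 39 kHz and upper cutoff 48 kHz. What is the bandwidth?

Bandwidth = f_high - f_low
= 48 kHz - 39 kHz = 9 kHz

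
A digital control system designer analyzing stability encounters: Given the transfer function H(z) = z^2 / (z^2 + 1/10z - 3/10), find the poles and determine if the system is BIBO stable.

Poles are roots of the denominator: z^2 + 1/10z - 3/10 = 0.
Quadratic formula: z = [-(1/10) +/- sqrt((1/10)^2 - 4*(-3/10))] / 2
Discriminant = 1/100 + 6/5 = 121/100; sqrt = 11/10.
z = (-1/10 +/- 11/10) / 2 => z = 1/2 or z = -3/5.
|p1| = 3/5, |p2| = 1/2.
For BIBO stability, all poles must lie inside the unit circle (|p| < 1).
System is STABLE since both |p| < 1.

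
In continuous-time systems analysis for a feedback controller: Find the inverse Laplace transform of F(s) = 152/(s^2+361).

Standard pair: w/(s^2+w^2) <-> sin(wt)*u(t)
Recognize w^2 = 361, so w = 19; numerator 152 = 8*19.
f(t) = 8*sin(19t)*u(t)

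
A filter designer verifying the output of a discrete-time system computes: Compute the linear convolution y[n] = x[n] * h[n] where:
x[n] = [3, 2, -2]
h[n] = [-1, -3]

y[n] = sum_k x[k]*h[n-k]. Output length = len(x) + len(h) - 1 = 3 + 2 - 1 = 4.
y[0] = 3*-1 = -3
y[1] = 2*-1 + 3*-3 = -11
y[2] = -2*-1 + 2*-3 = -4
y[3] = -2*-3 = 6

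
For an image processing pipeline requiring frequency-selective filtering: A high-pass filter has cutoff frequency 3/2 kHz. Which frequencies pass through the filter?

A high-pass filter passes all frequencies above the cutoff frequency 3/2 kHz and attenuates lower frequencies.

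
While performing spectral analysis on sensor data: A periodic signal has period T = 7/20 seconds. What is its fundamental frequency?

The fundamental frequency is the reciprocal of the period.
f = 1/T = 1/(7/20) = 20/7 Hz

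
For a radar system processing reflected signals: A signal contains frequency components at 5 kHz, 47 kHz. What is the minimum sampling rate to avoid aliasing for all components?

The highest frequency component is f_max = 47 kHz.
Nyquist rate = 2 * f_max = 2 * 47 kHz = 94 kHz.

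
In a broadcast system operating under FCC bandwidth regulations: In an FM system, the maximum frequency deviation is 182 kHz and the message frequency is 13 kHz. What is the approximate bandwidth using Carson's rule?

Carson's rule: BW = 2*(delta_f + f_m)
= 2*(182 + 13) kHz = 390 kHz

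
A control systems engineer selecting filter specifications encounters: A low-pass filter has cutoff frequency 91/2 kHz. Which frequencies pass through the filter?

A low-pass filter passes all frequencies below the cutoff frequency 91/2 kHz and attenuates higher frequencies.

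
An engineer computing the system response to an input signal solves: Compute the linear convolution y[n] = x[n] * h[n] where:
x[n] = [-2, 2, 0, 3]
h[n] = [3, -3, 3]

y[n] = sum_k x[k]*h[n-k]. Output length = len(x) + len(h) - 1 = 4 + 3 - 1 = 6.
y[0] = -2*3 = -6
y[1] = 2*3 + -2*-3 = 12
y[2] = 0*3 + 2*-3 + -2*3 = -12
y[3] = 3*3 + 0*-3 + 2*3 = 15
y[4] = 3*-3 + 0*3 = -9
y[5] = 3*3 = 9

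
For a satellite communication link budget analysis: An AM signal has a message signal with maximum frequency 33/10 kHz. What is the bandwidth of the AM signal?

In AM (double-sideband), the bandwidth is twice the message frequency.
BW = 2 * f_m = 2 * 33/10 kHz = 33/5 kHz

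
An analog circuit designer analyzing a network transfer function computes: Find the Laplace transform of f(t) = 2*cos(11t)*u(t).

Standard pair: cos(wt)*u(t) <-> s/(s^2+w^2)
With w = 11: L{2*cos(11t)*u(t)} = 2s/(s^2+121)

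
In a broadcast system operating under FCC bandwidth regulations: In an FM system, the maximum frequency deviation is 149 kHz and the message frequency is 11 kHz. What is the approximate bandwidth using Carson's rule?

Carson's rule: BW = 2*(delta_f + f_m)
= 2*(149 + 11) kHz = 320 kHz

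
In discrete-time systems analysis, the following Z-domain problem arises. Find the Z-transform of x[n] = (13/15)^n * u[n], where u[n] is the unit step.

The Z-transform of a^n * u[n] is z/(z-a) for |z| > |a|.
Here a = 13/15, so X(z) = z/(z - (13/15)) = 15z/(15z - 13)
ROC: |z| > 13/15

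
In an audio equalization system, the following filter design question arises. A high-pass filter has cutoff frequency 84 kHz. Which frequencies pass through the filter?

A high-pass filter passes all frequencies above the cutoff frequency 84 kHz and attenuates lower frequencies.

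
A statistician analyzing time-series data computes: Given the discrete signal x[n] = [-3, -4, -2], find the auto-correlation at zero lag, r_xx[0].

The auto-correlation at zero lag r_xx[0] equals the signal energy.
r_xx[0] = sum of x[n]^2 = (-3)^2 + (-4)^2 + (-2)^2
= 9 + 16 + 4 = 29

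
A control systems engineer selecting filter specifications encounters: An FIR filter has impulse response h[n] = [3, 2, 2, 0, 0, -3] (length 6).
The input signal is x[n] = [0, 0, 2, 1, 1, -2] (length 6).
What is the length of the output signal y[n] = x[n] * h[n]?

For linear convolution, the output length is:
len(y) = len(x) + len(h) - 1 = 6 + 6 - 1 = 11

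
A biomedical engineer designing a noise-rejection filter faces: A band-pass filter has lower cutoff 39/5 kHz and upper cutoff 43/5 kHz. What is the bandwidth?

Bandwidth = f_high - f_low
= 43/5 kHz - 39/5 kHz = 4/5 kHz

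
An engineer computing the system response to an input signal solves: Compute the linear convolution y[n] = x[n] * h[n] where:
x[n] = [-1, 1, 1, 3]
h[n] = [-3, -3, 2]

y[n] = sum_k x[k]*h[n-k]. Output length = len(x) + len(h) - 1 = 4 + 3 - 1 = 6.
y[0] = -1*-3 = 3
y[1] = 1*-3 + -1*-3 = 0
y[2] = 1*-3 + 1*-3 + -1*2 = -8
y[3] = 3*-3 + 1*-3 + 1*2 = -10
y[4] = 3*-3 + 1*2 = -7
y[5] = 3*2 = 6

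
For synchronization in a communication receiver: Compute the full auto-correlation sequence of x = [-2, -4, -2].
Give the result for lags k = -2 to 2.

r_xx[k] = sum_m x[m]*x[m+k], indexed from 0, for k = -2 to 2:
  r_xx[-2] = x[2]*x[0] = 4
  r_xx[-1] = x[1]*x[0] + x[2]*x[1] = 16
  r_xx[0] = x[0]*x[0] + x[1]*x[1] + x[2]*x[2] = 24
  r_xx[1] = x[0]*x[1] + x[1]*x[2] = 16
  r_xx[2] = x[0]*x[2] = 4
r_xx = [4, 16, 24, 16, 4]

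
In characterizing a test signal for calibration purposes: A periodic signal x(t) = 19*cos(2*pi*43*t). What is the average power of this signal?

Average power of A*cos(wt) is A^2/2.
P = 19^2 / 2 = 361/2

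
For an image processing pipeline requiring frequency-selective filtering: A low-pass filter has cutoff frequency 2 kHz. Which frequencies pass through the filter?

A low-pass filter passes all frequencies below the cutoff frequency 2 kHz and attenuates higher frequencies.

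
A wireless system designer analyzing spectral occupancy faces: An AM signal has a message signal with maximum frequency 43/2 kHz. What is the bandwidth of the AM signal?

In AM (double-sideband), the bandwidth is twice the message frequency.
BW = 2 * f_m = 2 * 43/2 kHz = 43 kHz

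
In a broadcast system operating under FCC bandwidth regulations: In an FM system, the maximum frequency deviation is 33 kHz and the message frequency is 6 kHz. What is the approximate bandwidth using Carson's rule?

Carson's rule: BW = 2*(delta_f + f_m)
= 2*(33 + 6) kHz = 78 kHz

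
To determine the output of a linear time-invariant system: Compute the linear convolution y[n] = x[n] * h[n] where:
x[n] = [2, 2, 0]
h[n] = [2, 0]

y[n] = sum_k x[k]*h[n-k]. Output length = len(x) + len(h) - 1 = 3 + 2 - 1 = 4.
y[0] = 2*2 = 4
y[1] = 2*2 + 2*0 = 4
y[2] = 0*2 + 2*0 = 0
y[3] = 0*0 = 0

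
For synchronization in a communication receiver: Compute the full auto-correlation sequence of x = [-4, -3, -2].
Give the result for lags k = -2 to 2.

r_xx[k] = sum_m x[m]*x[m+k], indexed from 0, for k = -2 to 2:
  r_xx[-2] = x[2]*x[0] = 8
  r_xx[-1] = x[1]*x[0] + x[2]*x[1] = 18
  r_xx[0] = x[0]*x[0] + x[1]*x[1] + x[2]*x[2] = 29
  r_xx[1] = x[0]*x[1] + x[1]*x[2] = 18
  r_xx[2] = x[0]*x[2] = 8
r_xx = [8, 18, 29, 18, 8]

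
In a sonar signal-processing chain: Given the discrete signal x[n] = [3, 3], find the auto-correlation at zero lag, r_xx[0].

The auto-correlation at zero lag r_xx[0] equals the signal energy.
r_xx[0] = sum of x[n]^2 = 3^2 + 3^2
= 9 + 9 = 18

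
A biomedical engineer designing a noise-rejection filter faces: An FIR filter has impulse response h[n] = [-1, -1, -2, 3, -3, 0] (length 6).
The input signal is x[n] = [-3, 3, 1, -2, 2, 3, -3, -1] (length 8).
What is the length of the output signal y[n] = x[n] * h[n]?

For linear convolution, the output length is:
len(y) = len(x) + len(h) - 1 = 8 + 6 - 1 = 13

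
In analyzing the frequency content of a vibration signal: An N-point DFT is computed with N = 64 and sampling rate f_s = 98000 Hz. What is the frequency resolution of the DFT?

DFT frequency resolution = f_s / N
= 98000 / 64 = 6125/4 Hz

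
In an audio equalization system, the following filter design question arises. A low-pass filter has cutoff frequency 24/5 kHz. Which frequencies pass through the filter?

A low-pass filter passes all frequencies below the cutoff frequency 24/5 kHz and attenuates higher frequencies.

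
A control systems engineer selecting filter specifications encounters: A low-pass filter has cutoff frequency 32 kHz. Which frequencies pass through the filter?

A low-pass filter passes all frequencies below the cutoff frequency 32 kHz and attenuates higher frequencies.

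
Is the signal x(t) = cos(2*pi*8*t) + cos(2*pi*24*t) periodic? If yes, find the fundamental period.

f1 = 8 Hz, f2 = 24 Hz
Period T1 = 1/8, T2 = 1/24
Ratio T1/T2 = 24/8, which is rational.
The signal is periodic with fundamental period T = 1/GCD(8,24) = 1/8 s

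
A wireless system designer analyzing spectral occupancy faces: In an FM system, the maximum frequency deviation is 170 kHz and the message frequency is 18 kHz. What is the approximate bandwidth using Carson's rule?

Carson's rule: BW = 2*(delta_f + f_m)
= 2*(170 + 18) kHz = 376 kHz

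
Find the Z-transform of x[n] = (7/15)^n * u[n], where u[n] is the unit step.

The Z-transform of a^n * u[n] is z/(z-a) for |z| > |a|.
Here a = 7/15, so X(z) = z/(z - (7/15)) = 15z/(15z - 7)
ROC: |z| > 7/15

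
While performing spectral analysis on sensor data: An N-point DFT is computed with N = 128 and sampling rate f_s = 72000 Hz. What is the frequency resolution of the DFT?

DFT frequency resolution = f_s / N
= 72000 / 128 = 1125/2 Hz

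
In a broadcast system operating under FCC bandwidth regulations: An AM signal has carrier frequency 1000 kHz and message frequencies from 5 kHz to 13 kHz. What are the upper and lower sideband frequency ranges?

Upper sideband (USB) = fc + [fm_low, fm_high] = 1000 + [5, 13] = [1005, 1013] kHz
Lower sideband (LSB) = fc - [fm_high, fm_low] = 1000 - [13, 5] = [987, 995] kHz
Total occupied spectrum: 987 kHz to 1013 kHz (plus carrier at 1000 kHz)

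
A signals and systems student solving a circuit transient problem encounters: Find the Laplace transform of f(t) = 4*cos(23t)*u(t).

Standard pair: cos(wt)*u(t) <-> s/(s^2+w^2)
With w = 23: L{4*cos(23t)*u(t)} = 4s/(s^2+529)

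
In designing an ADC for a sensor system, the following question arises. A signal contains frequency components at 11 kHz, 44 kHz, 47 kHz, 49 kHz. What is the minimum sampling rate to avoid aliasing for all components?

The highest frequency component is f_max = 49 kHz.
Nyquist rate = 2 * f_max = 2 * 49 kHz = 98 kHz.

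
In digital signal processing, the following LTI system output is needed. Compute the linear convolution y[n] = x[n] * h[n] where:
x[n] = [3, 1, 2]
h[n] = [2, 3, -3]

y[n] = sum_k x[k]*h[n-k]. Output length = len(x) + len(h) - 1 = 3 + 3 - 1 = 5.
y[0] = 3*2 = 6
y[1] = 1*2 + 3*3 = 11
y[2] = 2*2 + 1*3 + 3*-3 = -2
y[3] = 2*3 + 1*-3 = 3
y[4] = 2*-3 = -6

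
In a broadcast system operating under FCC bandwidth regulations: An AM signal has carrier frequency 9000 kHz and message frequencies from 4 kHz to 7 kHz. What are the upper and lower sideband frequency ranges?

Upper sideband (USB) = fc + [fm_low, fm_high] = 9000 + [4, 7] = [9004, 9007] kHz
Lower sideband (LSB) = fc - [fm_high, fm_low] = 9000 - [7, 4] = [8993, 8996] kHz
Total occupied spectrum: 8993 kHz to 9007 kHz (plus carrier at 9000 kHz)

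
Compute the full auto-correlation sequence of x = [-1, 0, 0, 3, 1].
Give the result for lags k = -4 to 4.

r_xx[k] = sum_m x[m]*x[m+k], indexed from 0, for k = -4 to 4:
  r_xx[-4] = x[4]*x[0] = -1
  r_xx[-3] = x[3]*x[0] + x[4]*x[1] = -3
  r_xx[-2] = x[2]*x[0] + x[3]*x[1] + x[4]*x[2] = 0
  r_xx[-1] = x[1]*x[0] + x[2]*x[1] + x[3]*x[2] + x[4]*x[3] = 3
  r_xx[0] = x[0]*x[0] + x[1]*x[1] + x[2]*x[2] + x[3]*x[3] + x[4]*x[4] = 11
  r_xx[1] = x[0]*x[1] + x[1]*x[2] + x[2]*x[3] + x[3]*x[4] = 3
  r_xx[2] = x[0]*x[2] + x[1]*x[3] + x[2]*x[4] = 0
  r_xx[3] = x[0]*x[3] + x[1]*x[4] = -3
  r_xx[4] = x[0]*x[4] = -1
r_xx = [-1, -3, 0, 3, 11, 3, 0, -3, -1]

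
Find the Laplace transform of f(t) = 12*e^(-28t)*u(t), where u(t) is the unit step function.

Standard Laplace transform pair:
e^(-at)*u(t) <-> 1/(s+a)
With a = 28: L{12*e^(-28t)*u(t)} = 12/(s+28), ROC: Re(s) > -28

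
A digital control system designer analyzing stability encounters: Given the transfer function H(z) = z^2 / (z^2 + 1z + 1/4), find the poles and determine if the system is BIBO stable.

Poles are roots of the denominator: z^2 + 1z + 1/4 = 0.
Quadratic formula: z = [-(1) +/- sqrt((1)^2 - 4*(1/4))] / 2
Discriminant = 1 - 1 = 0; sqrt = 0.
z = (-1 +/- 0) / 2 = -1/2 (repeated root).
|p1| = 1/2, |p2| = 1/2.
For BIBO stability, all poles must lie inside the unit circle (|p| < 1).
System is STABLE since both |p| < 1.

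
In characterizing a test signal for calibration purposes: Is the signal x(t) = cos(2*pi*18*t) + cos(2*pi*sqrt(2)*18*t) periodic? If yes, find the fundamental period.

f1 = 18 Hz, f2 = 18*sqrt(2) Hz
Ratio f2/f1 = sqrt(2), which is irrational.
Since the frequency ratio is irrational, no common period exists.
The signal is not periodic.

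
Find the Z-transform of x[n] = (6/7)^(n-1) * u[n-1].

Time-shifting property: if X(z) = Z{x[n]}, then Z{x[n-d]} = z^(-d) * X(z)
X(z) = z/(z - 6/7) for x[n] = (6/7)^n * u[n]
Z{x[n-1]} = z^(-1) * z/(z - 6/7) = 1/(z - 6/7)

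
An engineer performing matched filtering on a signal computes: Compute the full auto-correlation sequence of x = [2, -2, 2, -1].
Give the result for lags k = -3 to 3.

r_xx[k] = sum_m x[m]*x[m+k], indexed from 0, for k = -3 to 3:
  r_xx[-3] = x[3]*x[0] = -2
  r_xx[-2] = x[2]*x[0] + x[3]*x[1] = 6
  r_xx[-1] = x[1]*x[0] + x[2]*x[1] + x[3]*x[2] = -10
  r_xx[0] = x[0]*x[0] + x[1]*x[1] + x[2]*x[2] + x[3]*x[3] = 13
  r_xx[1] = x[0]*x[1] + x[1]*x[2] + x[2]*x[3] = -10
  r_xx[2] = x[0]*x[2] + x[1]*x[3] = 6
  r_xx[3] = x[0]*x[3] = -2
r_xx = [-2, 6, -10, 13, -10, 6, -2]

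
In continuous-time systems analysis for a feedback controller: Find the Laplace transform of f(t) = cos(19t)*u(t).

Standard pair: cos(wt)*u(t) <-> s/(s^2+w^2)
With w = 19: L{cos(19t)*u(t)} = s/(s^2+361)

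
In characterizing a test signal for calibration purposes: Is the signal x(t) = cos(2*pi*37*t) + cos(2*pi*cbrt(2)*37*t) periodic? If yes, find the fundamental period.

f1 = 37 Hz, f2 = 37*cbrt(2) Hz
Ratio f2/f1 = cbrt(2), which is irrational.
Since the frequency ratio is irrational, no common period exists.
The signal is not periodic.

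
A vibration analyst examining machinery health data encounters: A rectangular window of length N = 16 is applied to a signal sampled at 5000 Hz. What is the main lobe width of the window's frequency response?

For a rectangular window of length N,
the main lobe width in frequency is 2*f_s/N.
= 2*5000/16 = 625 Hz
This determines the minimum frequency separation for resolving two sinusoids.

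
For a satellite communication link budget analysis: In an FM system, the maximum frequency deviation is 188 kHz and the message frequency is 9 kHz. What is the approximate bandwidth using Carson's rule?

Carson's rule: BW = 2*(delta_f + f_m)
= 2*(188 + 9) kHz = 394 kHz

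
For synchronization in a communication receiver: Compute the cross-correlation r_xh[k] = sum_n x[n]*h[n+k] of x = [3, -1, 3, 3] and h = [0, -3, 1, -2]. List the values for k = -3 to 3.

Both sequences indexed from 0 and zero outside their support.
Lags with overlap: k = -3 to 3.
  r_xh[-3] = x[3]*h[0] = 0
  r_xh[-2] = x[2]*h[0] + x[3]*h[1] = -9
  r_xh[-1] = x[1]*h[0] + x[2]*h[1] + x[3]*h[2] = -6
  r_xh[0] = x[0]*h[0] + x[1]*h[1] + x[2]*h[2] + x[3]*h[3] = 0
  r_xh[1] = x[0]*h[1] + x[1]*h[2] + x[2]*h[3] = -16
  r_xh[2] = x[0]*h[2] + x[1]*h[3] = 5
  r_xh[3] = x[0]*h[3] = -6
r_xh = [0, -9, -6, 0, -16, 5, -6] (for k = -3, ..., 3)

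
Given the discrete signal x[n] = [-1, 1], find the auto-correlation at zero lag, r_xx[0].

The auto-correlation at zero lag r_xx[0] equals the signal energy.
r_xx[0] = sum of x[n]^2 = (-1)^2 + 1^2
= 1 + 1 = 2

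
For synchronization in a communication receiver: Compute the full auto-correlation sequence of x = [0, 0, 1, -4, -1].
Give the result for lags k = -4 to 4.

r_xx[k] = sum_m x[m]*x[m+k], indexed from 0, for k = -4 to 4:
  r_xx[-4] = x[4]*x[0] = 0
  r_xx[-3] = x[3]*x[0] + x[4]*x[1] = 0
  r_xx[-2] = x[2]*x[0] + x[3]*x[1] + x[4]*x[2] = -1
  r_xx[-1] = x[1]*x[0] + x[2]*x[1] + x[3]*x[2] + x[4]*x[3] = 0
  r_xx[0] = x[0]*x[0] + x[1]*x[1] + x[2]*x[2] + x[3]*x[3] + x[4]*x[4] = 18
  r_xx[1] = x[0]*x[1] + x[1]*x[2] + x[2]*x[3] + x[3]*x[4] = 0
  r_xx[2] = x[0]*x[2] + x[1]*x[3] + x[2]*x[4] = -1
  r_xx[3] = x[0]*x[3] + x[1]*x[4] = 0
  r_xx[4] = x[0]*x[4] = 0
r_xx = [0, 0, -1, 0, 18, 0, -1, 0, 0]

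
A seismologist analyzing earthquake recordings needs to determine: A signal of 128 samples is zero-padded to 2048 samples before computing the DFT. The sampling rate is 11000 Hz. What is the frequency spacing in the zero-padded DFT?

Original DFT: N = 128, resolution = f_s/N = 11000/128 = 1375/16 Hz
Zero-padded DFT: N = 2048, resolution = f_s/N = 11000/2048 = 1375/256 Hz
Zero-padding interpolates the spectrum (finer frequency grid)
but does NOT improve the true spectral resolution (ability to resolve close frequencies).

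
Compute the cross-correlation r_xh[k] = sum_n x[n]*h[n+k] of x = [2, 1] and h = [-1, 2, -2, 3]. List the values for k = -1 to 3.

Both sequences indexed from 0 and zero outside their support.
Lags with overlap: k = -1 to 3.
  r_xh[-1] = x[1]*h[0] = -1
  r_xh[0] = x[0]*h[0] + x[1]*h[1] = 0
  r_xh[1] = x[0]*h[1] + x[1]*h[2] = 2
  r_xh[2] = x[0]*h[2] + x[1]*h[3] = -1
  r_xh[3] = x[0]*h[3] = 6
r_xh = [-1, 0, 2, -1, 6] (for k = -1, ..., 3)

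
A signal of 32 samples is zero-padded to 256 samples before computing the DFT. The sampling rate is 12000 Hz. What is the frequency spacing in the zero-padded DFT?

Original DFT: N = 32, resolution = f_s/N = 12000/32 = 375 Hz
Zero-padded DFT: N = 256, resolution = f_s/N = 12000/256 = 375/8 Hz
Zero-padding interpolates the spectrum (finer frequency grid)
but does NOT improve the true spectral resolution (ability to resolve close frequencies).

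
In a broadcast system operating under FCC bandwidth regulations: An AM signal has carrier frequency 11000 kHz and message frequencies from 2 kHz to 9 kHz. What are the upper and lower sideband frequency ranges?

Upper sideband (USB) = fc + [fm_low, fm_high] = 11000 + [2, 9] = [11002, 11009] kHz
Lower sideband (LSB) = fc - [fm_high, fm_low] = 11000 - [9, 2] = [10991, 10998] kHz
Total occupied spectrum: 10991 kHz to 11009 kHz (plus carrier at 11000 kHz)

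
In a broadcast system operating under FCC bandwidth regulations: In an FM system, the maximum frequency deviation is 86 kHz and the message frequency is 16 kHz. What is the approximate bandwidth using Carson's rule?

Carson's rule: BW = 2*(delta_f + f_m)
= 2*(86 + 16) kHz = 204 kHz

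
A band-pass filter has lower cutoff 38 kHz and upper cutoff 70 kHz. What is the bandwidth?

Bandwidth = f_high - f_low
= 70 kHz - 38 kHz = 32 kHz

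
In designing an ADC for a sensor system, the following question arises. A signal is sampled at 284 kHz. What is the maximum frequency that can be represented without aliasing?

The maximum frequency that can be represented without aliasing
is the Nyquist frequency: f_max = f_s / 2 = 284 kHz / 2 = 142 kHz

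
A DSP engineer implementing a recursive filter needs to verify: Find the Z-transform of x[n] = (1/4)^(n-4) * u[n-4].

Time-shifting property: if X(z) = Z{x[n]}, then Z{x[n-d]} = z^(-d) * X(z)
X(z) = z/(z - 1/4) for x[n] = (1/4)^n * u[n]
Z{x[n-4]} = z^(-4) * z/(z - 1/4) = z^(-3)/(z - 1/4)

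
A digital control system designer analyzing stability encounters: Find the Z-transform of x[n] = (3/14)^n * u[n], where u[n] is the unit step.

The Z-transform of a^n * u[n] is z/(z-a) for |z| > |a|.
Here a = 3/14, so X(z) = z/(z - (3/14)) = 14z/(14z - 3)
ROC: |z| > 3/14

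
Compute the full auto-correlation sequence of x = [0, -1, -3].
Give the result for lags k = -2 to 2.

r_xx[k] = sum_m x[m]*x[m+k], indexed from 0, for k = -2 to 2:
  r_xx[-2] = x[2]*x[0] = 0
  r_xx[-1] = x[1]*x[0] + x[2]*x[1] = 3
  r_xx[0] = x[0]*x[0] + x[1]*x[1] + x[2]*x[2] = 10
  r_xx[1] = x[0]*x[1] + x[1]*x[2] = 3
  r_xx[2] = x[0]*x[2] = 0
r_xx = [0, 3, 10, 3, 0]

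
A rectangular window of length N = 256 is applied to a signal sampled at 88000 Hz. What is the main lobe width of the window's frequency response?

For a rectangular window of length N,
the main lobe width in frequency is 2*f_s/N.
= 2*88000/256 = 1375/2 Hz
This determines the minimum frequency separation for resolving two sinusoids.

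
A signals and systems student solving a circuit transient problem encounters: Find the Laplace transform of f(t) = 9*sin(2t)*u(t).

Standard pair: sin(wt)*u(t) <-> w/(s^2+w^2)
With w = 2: L{9*sin(2t)*u(t)} = 18/(s^2+4)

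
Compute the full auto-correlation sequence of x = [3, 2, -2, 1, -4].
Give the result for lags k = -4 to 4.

r_xx[k] = sum_m x[m]*x[m+k], indexed from 0, for k = -4 to 4:
  r_xx[-4] = x[4]*x[0] = -12
  r_xx[-3] = x[3]*x[0] + x[4]*x[1] = -5
  r_xx[-2] = x[2]*x[0] + x[3]*x[1] + x[4]*x[2] = 4
  r_xx[-1] = x[1]*x[0] + x[2]*x[1] + x[3]*x[2] + x[4]*x[3] = -4
  r_xx[0] = x[0]*x[0] + x[1]*x[1] + x[2]*x[2] + x[3]*x[3] + x[4]*x[4] = 34
  r_xx[1] = x[0]*x[1] + x[1]*x[2] + x[2]*x[3] + x[3]*x[4] = -4
  r_xx[2] = x[0]*x[2] + x[1]*x[3] + x[2]*x[4] = 4
  r_xx[3] = x[0]*x[3] + x[1]*x[4] = -5
  r_xx[4] = x[0]*x[4] = -12
r_xx = [-12, -5, 4, -4, 34, -4, 4, -5, -12]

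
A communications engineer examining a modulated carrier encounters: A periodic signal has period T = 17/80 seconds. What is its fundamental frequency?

The fundamental frequency is the reciprocal of the period.
f = 1/T = 1/(17/80) = 80/17 Hz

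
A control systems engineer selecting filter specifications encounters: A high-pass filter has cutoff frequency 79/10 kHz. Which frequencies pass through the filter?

A high-pass filter passes all frequencies above the cutoff frequency 79/10 kHz and attenuates lower frequencies.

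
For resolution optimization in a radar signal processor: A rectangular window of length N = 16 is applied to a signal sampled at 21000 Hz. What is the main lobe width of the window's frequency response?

For a rectangular window of length N,
the main lobe width in frequency is 2*f_s/N.
= 2*21000/16 = 2625 Hz
This determines the minimum frequency separation for resolving two sinusoids.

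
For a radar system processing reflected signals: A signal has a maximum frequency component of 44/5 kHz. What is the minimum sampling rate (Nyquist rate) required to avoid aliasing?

By the Nyquist-Shannon sampling theorem,
the minimum sampling rate (Nyquist rate) must be at least 2 * f_max.
Nyquist rate = 2 * 44/5 kHz = 88/5 kHz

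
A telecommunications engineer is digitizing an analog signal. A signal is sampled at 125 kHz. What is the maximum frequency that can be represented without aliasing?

The maximum frequency that can be represented without aliasing
is the Nyquist frequency: f_max = f_s / 2 = 125 kHz / 2 = 125/2 kHz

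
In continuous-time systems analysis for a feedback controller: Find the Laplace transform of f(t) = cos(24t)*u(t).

Standard pair: cos(wt)*u(t) <-> s/(s^2+w^2)
With w = 24: L{cos(24t)*u(t)} = s/(s^2+576)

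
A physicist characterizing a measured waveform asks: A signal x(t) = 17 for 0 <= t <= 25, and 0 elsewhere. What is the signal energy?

Energy = integral of |x(t)|^2 dt over the signal duration
= 17^2 * 25 = 289 * 25 = 7225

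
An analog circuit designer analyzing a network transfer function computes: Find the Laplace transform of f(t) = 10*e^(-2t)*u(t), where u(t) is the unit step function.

Standard Laplace transform pair:
e^(-at)*u(t) <-> 1/(s+a)
With a = 2: L{10*e^(-2t)*u(t)} = 10/(s+2), ROC: Re(s) > -2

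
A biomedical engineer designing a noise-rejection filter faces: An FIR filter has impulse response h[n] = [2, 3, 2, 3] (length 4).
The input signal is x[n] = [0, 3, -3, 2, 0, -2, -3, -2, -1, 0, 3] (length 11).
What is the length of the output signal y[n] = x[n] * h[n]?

For linear convolution, the output length is:
len(y) = len(x) + len(h) - 1 = 11 + 4 - 1 = 14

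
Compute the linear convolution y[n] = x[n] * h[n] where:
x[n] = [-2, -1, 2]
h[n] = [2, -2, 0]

y[n] = sum_k x[k]*h[n-k]. Output length = len(x) + len(h) - 1 = 3 + 3 - 1 = 5.
y[0] = -2*2 = -4
y[1] = -1*2 + -2*-2 = 2
y[2] = 2*2 + -1*-2 + -2*0 = 6
y[3] = 2*-2 + -1*0 = -4
y[4] = 2*0 = 0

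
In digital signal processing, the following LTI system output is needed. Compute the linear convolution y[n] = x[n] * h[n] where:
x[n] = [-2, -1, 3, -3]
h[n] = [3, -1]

y[n] = sum_k x[k]*h[n-k]. Output length = len(x) + len(h) - 1 = 4 + 2 - 1 = 5.
y[0] = -2*3 = -6
y[1] = -1*3 + -2*-1 = -1
y[2] = 3*3 + -1*-1 = 10
y[3] = -3*3 + 3*-1 = -12
y[4] = -3*-1 = 3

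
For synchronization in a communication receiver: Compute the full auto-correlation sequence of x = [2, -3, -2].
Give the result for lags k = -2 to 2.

r_xx[k] = sum_m x[m]*x[m+k], indexed from 0, for k = -2 to 2:
  r_xx[-2] = x[2]*x[0] = -4
  r_xx[-1] = x[1]*x[0] + x[2]*x[1] = 0
  r_xx[0] = x[0]*x[0] + x[1]*x[1] + x[2]*x[2] = 17
  r_xx[1] = x[0]*x[1] + x[1]*x[2] = 0
  r_xx[2] = x[0]*x[2] = -4
r_xx = [-4, 0, 17, 0, -4]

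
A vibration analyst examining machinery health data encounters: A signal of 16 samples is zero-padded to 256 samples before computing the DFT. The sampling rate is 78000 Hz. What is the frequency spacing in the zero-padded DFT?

Original DFT: N = 16, resolution = f_s/N = 78000/16 = 4875 Hz
Zero-padded DFT: N = 256, resolution = f_s/N = 78000/256 = 4875/16 Hz
Zero-padding interpolates the spectrum (finer frequency grid)
but does NOT improve the true spectral resolution (ability to resolve close frequencies).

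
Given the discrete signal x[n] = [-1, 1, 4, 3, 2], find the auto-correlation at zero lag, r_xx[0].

The auto-correlation at zero lag r_xx[0] equals the signal energy.
r_xx[0] = sum of x[n]^2 = (-1)^2 + 1^2 + 4^2 + 3^2 + 2^2
= 1 + 1 + 16 + 9 + 4 = 31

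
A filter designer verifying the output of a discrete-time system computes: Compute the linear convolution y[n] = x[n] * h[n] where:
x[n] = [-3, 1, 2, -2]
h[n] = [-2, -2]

y[n] = sum_k x[k]*h[n-k]. Output length = len(x) + len(h) - 1 = 4 + 2 - 1 = 5.
y[0] = -3*-2 = 6
y[1] = 1*-2 + -3*-2 = 4
y[2] = 2*-2 + 1*-2 = -6
y[3] = -2*-2 + 2*-2 = 0
y[4] = -2*-2 = 4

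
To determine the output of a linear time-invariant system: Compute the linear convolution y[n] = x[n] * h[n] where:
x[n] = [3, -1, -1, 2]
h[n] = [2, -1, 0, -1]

y[n] = sum_k x[k]*h[n-k]. Output length = len(x) + len(h) - 1 = 4 + 4 - 1 = 7.
y[0] = 3*2 = 6
y[1] = -1*2 + 3*-1 = -5
y[2] = -1*2 + -1*-1 + 3*0 = -1
y[3] = 2*2 + -1*-1 + -1*0 + 3*-1 = 2
y[4] = 2*-1 + -1*0 + -1*-1 = -1
y[5] = 2*0 + -1*-1 = 1
y[6] = 2*-1 = -2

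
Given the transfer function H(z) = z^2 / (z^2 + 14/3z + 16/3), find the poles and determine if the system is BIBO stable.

Poles are roots of the denominator: z^2 + 14/3z + 16/3 = 0.
Quadratic formula: z = [-(14/3) +/- sqrt((14/3)^2 - 4*(16/3))] / 2
Discriminant = 196/9 - 64/3 = 4/9; sqrt = 2/3.
z = (-14/3 +/- 2/3) / 2 => z = -2 or z = -8/3.
|p1| = 2, |p2| = 8/3.
For BIBO stability, all poles must lie inside the unit circle (|p| < 1).
System is UNSTABLE since at least one |p| >= 1.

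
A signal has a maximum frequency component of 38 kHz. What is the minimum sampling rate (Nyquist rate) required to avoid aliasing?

By the Nyquist-Shannon sampling theorem,
the minimum sampling rate (Nyquist rate) must be at least 2 * f_max.
Nyquist rate = 2 * 38 kHz = 76 kHz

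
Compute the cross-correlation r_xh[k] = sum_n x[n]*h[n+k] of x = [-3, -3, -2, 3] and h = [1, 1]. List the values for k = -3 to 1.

Both sequences indexed from 0 and zero outside their support.
Lags with overlap: k = -3 to 1.
  r_xh[-3] = x[3]*h[0] = 3
  r_xh[-2] = x[2]*h[0] + x[3]*h[1] = 1
  r_xh[-1] = x[1]*h[0] + x[2]*h[1] = -5
  r_xh[0] = x[0]*h[0] + x[1]*h[1] = -6
  r_xh[1] = x[0]*h[1] = -3
r_xh = [3, 1, -5, -6, -3] (for k = -3, ..., 1)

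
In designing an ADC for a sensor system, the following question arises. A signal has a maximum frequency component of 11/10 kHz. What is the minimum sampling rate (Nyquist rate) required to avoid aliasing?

By the Nyquist-Shannon sampling theorem,
the minimum sampling rate (Nyquist rate) must be at least 2 * f_max.
Nyquist rate = 2 * 11/10 kHz = 11/5 kHz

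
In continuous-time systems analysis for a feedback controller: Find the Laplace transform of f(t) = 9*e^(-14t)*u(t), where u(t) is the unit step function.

Standard Laplace transform pair:
e^(-at)*u(t) <-> 1/(s+a)
With a = 14: L{9*e^(-14t)*u(t)} = 9/(s+14), ROC: Re(s) > -14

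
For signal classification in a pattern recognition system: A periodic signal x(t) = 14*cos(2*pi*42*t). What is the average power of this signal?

Average power of A*cos(wt) is A^2/2.
P = 14^2 / 2 = 196/2 = 98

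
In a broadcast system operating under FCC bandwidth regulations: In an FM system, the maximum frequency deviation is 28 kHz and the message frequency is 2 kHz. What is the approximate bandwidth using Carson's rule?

Carson's rule: BW = 2*(delta_f + f_m)
= 2*(28 + 2) kHz = 60 kHz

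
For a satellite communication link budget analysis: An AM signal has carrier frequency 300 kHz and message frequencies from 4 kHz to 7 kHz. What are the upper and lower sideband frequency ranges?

Upper sideband (USB) = fc + [fm_low, fm_high] = 300 + [4, 7] = [304, 307] kHz
Lower sideband (LSB) = fc - [fm_high, fm_low] = 300 - [7, 4] = [293, 296] kHz
Total occupied spectrum: 293 kHz to 307 kHz (plus carrier at 300 kHz)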